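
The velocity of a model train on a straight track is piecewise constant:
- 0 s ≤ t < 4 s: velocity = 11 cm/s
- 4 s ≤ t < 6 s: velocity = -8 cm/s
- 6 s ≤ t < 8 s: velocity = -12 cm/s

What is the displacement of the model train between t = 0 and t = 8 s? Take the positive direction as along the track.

Net displacement equals the area under the velocity-time graph (areas below the axis count negative).
0–4 s: 11 × 4 = 44 cm
4–6 s: -8 × 2 = -16 cm
6–8 s: -12 × 2 = -24 cm
Net displacement = 4 cm

4 cm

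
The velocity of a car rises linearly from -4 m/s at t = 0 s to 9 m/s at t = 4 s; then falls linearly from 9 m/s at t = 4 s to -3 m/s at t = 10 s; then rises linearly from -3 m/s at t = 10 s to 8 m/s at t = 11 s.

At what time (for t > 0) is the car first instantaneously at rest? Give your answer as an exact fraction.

v changes sign on 0–4 s (from -4 to 9); the graph is linear there, so v = 0 at t = 0 + (4)·(4 − 0)/(9 − -4) = 16/13 s.

t = 16/13 s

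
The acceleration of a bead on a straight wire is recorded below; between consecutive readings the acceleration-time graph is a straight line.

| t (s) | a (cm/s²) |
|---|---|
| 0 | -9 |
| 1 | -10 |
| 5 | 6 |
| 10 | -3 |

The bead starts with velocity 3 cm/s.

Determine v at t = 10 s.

Δv equals the area under the a-t graph; then v = v₀ + Δv.
0–1 s: ½(-9 + -10)(1) = -9.5 cm/s
1–5 s: ½(-10 + 6)(4) = -8 cm/s
5–10 s: ½(6 + -3)(5) = 7.5 cm/s
Δv = -10 cm/s, so v(10) = 3 + (-10) = -7 cm/s.

-7 cm/s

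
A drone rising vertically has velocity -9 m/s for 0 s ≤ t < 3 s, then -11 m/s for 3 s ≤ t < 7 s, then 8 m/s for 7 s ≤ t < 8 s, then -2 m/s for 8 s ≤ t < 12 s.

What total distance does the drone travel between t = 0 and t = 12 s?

Distance (not displacement) is the total path length: add the absolute areas under v-t.
0–3 s: |-9| × 3 = 27 m
3–7 s: |-11| × 4 = 44 m
7–8 s: |8| × 1 = 8 m
8–12 s: |-2| × 4 = 8 m
Total distance = 87 m

87 m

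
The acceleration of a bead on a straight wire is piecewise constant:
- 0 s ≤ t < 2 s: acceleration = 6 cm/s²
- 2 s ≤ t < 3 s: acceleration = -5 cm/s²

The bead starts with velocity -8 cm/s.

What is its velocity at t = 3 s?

-1 cm/s

Δv equals the area under the a-t graph; then v = v₀ + Δv.
0–2 s: 6 × 2 = 12 cm/s
2–3 s: -5 × 1 = -5 cm/s
Δv = 7 cm/s, so v(3) = -8 + (7) = -1 cm/s.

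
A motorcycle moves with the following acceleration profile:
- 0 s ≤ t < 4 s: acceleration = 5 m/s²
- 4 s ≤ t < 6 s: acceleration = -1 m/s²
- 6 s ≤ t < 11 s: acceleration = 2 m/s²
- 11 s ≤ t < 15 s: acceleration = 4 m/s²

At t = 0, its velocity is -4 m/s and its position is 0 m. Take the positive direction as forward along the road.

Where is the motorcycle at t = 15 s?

277 m

On each constant-a segment, Δv = aΔt and Δx = v₀Δt + ½aΔt²; chain segment to segment.
0–4 s: v starts -4 m/s; Δx = -4·4 + ½·5·4² = 24 m; v ends 16 m/s.
4–6 s: v starts 16 m/s; Δx = 16·2 + ½·-1·2² = 30 m; v ends 14 m/s.
6–11 s: v starts 14 m/s; Δx = 14·5 + ½·2·5² = 95 m; v ends 24 m/s.
11–15 s: v starts 24 m/s; Δx = 24·4 + ½·4·4² = 128 m; v ends 40 m/s.
x(15) = 0 + Σ Δx = 277 m.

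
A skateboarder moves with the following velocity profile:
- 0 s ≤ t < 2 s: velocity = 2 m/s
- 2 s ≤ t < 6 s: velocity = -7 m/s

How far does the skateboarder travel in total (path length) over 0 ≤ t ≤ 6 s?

Total distance travelled is ∫|v| dt — sum the magnitudes of each area piece.
0–2 s: |2| × 2 = 4 m
2–6 s: |-7| × 4 = 28 m
Total distance = 32 m

32 m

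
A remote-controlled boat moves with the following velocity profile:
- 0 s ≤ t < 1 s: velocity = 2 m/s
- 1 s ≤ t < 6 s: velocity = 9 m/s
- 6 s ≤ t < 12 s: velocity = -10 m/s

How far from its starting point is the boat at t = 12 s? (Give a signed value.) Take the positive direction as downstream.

Displacement is the signed area under the v-t curve.
0–1 s: 2 × 1 = 2 m
1–6 s: 9 × 5 = 45 m
6–12 s: -10 × 6 = -60 m
Net displacement = -13 m

-13 m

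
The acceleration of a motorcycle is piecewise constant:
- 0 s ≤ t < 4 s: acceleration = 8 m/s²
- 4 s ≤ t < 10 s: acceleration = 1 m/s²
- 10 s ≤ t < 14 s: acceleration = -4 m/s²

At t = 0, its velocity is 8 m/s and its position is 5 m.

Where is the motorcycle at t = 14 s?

511 m

On each constant-a segment, Δv = aΔt and Δx = v₀Δt + ½aΔt²; chain segment to segment.
0–4 s: v starts 8 m/s; Δx = 8·4 + ½·8·4² = 96 m; v ends 40 m/s.
4–10 s: v starts 40 m/s; Δx = 40·6 + ½·1·6² = 258 m; v ends 46 m/s.
10–14 s: v starts 46 m/s; Δx = 46·4 + ½·-4·4² = 152 m; v ends 30 m/s.
x(14) = 5 + Σ Δx = 511 m.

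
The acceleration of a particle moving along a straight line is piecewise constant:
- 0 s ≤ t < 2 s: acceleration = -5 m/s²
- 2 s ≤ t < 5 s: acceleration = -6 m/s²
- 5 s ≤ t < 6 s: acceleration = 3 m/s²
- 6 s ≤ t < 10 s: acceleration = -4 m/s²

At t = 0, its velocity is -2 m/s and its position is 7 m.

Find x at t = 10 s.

-238.5 m

On each constant-a segment, Δv = aΔt and Δx = v₀Δt + ½aΔt²; chain segment to segment.
0–2 s: v starts -2 m/s; Δx = -2·2 + ½·-5·2² = -14 m; v ends -12 m/s.
2–5 s: v starts -12 m/s; Δx = -12·3 + ½·-6·3² = -63 m; v ends -30 m/s.
5–6 s: v starts -30 m/s; Δx = -30·1 + ½·3·1² = -28.5 m; v ends -27 m/s.
6–10 s: v starts -27 m/s; Δx = -27·4 + ½·-4·4² = -140 m; v ends -43 m/s.
x(10) = 7 + Σ Δx = -238.5 m.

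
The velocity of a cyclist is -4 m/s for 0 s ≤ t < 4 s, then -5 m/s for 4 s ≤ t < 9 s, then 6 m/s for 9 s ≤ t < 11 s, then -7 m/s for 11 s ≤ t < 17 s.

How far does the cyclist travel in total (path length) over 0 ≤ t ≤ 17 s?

Distance (not displacement) is the total path length: add the absolute areas under v-t.
0–4 s: |-4| × 4 = 16 m
4–9 s: |-5| × 5 = 25 m
9–11 s: |6| × 2 = 12 m
11–17 s: |-7| × 6 = 42 m
Total distance = 95 m

95 m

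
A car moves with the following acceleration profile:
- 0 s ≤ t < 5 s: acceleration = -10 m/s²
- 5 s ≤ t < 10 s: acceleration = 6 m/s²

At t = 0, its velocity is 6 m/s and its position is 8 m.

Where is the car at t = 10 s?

-232 m

On each constant-a segment, Δv = aΔt and Δx = v₀Δt + ½aΔt²; chain segment to segment.
0–5 s: v starts 6 m/s; Δx = 6·5 + ½·-10·5² = -95 m; v ends -44 m/s.
5–10 s: v starts -44 m/s; Δx = -44·5 + ½·6·5² = -145 m; v ends -14 m/s.
x(10) = 8 + Σ Δx = -232 m.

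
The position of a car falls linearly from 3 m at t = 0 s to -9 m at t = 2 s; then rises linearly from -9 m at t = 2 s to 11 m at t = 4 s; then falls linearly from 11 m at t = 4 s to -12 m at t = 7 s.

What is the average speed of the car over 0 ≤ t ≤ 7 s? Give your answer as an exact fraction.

Average speed = (total path length)/(elapsed time); on a piecewise-linear x-t graph the path length is Σ|Δx|.
0–2 s: |Δx| = |-9 − 3| = 12 m
2–4 s: |Δx| = |11 − -9| = 20 m
4–7 s: |Δx| = |-12 − 11| = 23 m
Total path = 55 m; average speed = 55/7 = 55/7 m/s.

55/7 m/s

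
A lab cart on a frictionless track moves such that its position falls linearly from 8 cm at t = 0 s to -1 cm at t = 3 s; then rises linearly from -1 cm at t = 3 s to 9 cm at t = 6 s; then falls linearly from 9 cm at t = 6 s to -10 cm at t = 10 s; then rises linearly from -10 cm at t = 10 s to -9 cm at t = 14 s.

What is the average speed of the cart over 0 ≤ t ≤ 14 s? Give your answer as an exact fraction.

Average speed = (total path length)/(elapsed time); on a piecewise-linear x-t graph the path length is Σ|Δx|.
0–3 s: |Δx| = |-1 − 8| = 9 cm
3–6 s: |Δx| = |9 − -1| = 10 cm
6–10 s: |Δx| = |-10 − 9| = 19 cm
10–14 s: |Δx| = |-9 − -10| = 1 cm
Total path = 39 cm; average speed = 39/14 = 39/14 cm/s.

39/14 cm/s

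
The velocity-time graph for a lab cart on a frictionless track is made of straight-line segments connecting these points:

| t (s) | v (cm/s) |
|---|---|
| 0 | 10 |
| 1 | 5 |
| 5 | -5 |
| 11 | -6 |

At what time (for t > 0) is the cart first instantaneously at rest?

v changes sign on 1–5 s (from 5 to -5); the graph is linear there, so v = 0 at t = 1 + (-5)·(5 − 1)/(-5 − 5) = 3 s.

t = 3 s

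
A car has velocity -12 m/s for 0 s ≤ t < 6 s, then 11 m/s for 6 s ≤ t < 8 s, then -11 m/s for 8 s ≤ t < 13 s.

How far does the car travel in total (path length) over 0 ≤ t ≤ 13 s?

Total distance travelled is ∫|v| dt — sum the magnitudes of each area piece.
0–6 s: |-12| × 6 = 72 m
6–8 s: |11| × 2 = 22 m
8–13 s: |-11| × 5 = 55 m
Total distance = 149 m

149 m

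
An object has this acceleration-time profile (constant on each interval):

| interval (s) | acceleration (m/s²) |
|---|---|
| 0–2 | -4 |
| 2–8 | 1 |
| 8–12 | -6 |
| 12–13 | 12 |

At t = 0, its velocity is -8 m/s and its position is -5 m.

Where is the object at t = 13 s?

-223 m

On each constant-a segment, Δv = aΔt and Δx = v₀Δt + ½aΔt²; chain segment to segment.
0–2 s: v starts -8 m/s; Δx = -8·2 + ½·-4·2² = -24 m; v ends -16 m/s.
2–8 s: v starts -16 m/s; Δx = -16·6 + ½·1·6² = -78 m; v ends -10 m/s.
8–12 s: v starts -10 m/s; Δx = -10·4 + ½·-6·4² = -88 m; v ends -34 m/s.
12–13 s: v starts -34 m/s; Δx = -34·1 + ½·12·1² = -28 m; v ends -22 m/s.
x(13) = -5 + Σ Δx = -223 m.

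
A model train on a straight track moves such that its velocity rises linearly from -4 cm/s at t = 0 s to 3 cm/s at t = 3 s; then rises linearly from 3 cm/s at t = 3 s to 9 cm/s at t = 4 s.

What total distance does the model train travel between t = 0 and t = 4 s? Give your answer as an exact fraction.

159/14 cm

Total distance travelled is ∫|v| dt — sum the magnitudes of each area piece.
0–3 s: v = 0 at t = 12/7 s; triangle areas 24/7 + 27/14 = 75/14 cm
3–4 s: |½(3 + 9)(1)| = 6 cm
Total distance = 159/14 cm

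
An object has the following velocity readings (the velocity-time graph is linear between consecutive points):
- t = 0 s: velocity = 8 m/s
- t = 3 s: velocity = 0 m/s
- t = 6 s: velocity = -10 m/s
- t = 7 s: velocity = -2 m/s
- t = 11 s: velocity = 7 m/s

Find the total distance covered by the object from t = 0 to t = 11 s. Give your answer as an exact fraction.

Total distance travelled is ∫|v| dt — sum the magnitudes of each area piece.
0–3 s: |½(8 + 0)(3)| = 12 m
3–6 s: |½(0 + -10)(3)| = 15 m
6–7 s: |½(-10 + -2)(1)| = 6 m
7–11 s: v = 0 at t = 71/9 s; triangle areas 8/9 + 98/9 = 106/9 m
Total distance = 403/9 m

403/9 m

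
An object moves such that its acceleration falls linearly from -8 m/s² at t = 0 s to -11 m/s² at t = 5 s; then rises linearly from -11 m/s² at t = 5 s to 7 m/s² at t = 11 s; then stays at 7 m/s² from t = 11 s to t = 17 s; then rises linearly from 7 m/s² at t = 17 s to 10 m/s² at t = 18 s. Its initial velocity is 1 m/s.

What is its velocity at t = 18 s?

Δv equals the area under the a-t graph; then v = v₀ + Δv.
0–5 s: ½(-8 + -11)(5) = -47.5 m/s
5–11 s: ½(-11 + 7)(6) = -12 m/s
11–17 s: 7 × 6 = 42 m/s
17–18 s: ½(7 + 10)(1) = 8.5 m/s
Δv = -9 m/s, so v(18) = 1 + (-9) = -8 m/s.

-8 m/s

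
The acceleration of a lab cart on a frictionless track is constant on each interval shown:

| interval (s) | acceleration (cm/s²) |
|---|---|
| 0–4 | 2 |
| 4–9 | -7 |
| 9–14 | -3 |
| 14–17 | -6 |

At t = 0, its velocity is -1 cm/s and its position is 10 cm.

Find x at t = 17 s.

-364 cm

On each constant-a segment, Δv = aΔt and Δx = v₀Δt + ½aΔt²; chain segment to segment.
0–4 s: v starts -1 cm/s; Δx = -1·4 + ½·2·4² = 12 cm; v ends 7 cm/s.
4–9 s: v starts 7 cm/s; Δx = 7·5 + ½·-7·5² = -52.5 cm; v ends -28 cm/s.
9–14 s: v starts -28 cm/s; Δx = -28·5 + ½·-3·5² = -177.5 cm; v ends -43 cm/s.
14–17 s: v starts -43 cm/s; Δx = -43·3 + ½·-6·3² = -156 cm; v ends -61 cm/s.
x(17) = 10 + Σ Δx = -364 cm.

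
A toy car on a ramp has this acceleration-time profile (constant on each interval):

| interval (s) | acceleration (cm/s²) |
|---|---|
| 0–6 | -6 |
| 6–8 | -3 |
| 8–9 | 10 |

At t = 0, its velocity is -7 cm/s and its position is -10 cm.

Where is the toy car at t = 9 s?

-296 cm

On each constant-a segment, Δv = aΔt and Δx = v₀Δt + ½aΔt²; chain segment to segment.
0–6 s: v starts -7 cm/s; Δx = -7·6 + ½·-6·6² = -150 cm; v ends -43 cm/s.
6–8 s: v starts -43 cm/s; Δx = -43·2 + ½·-3·2² = -92 cm; v ends -49 cm/s.
8–9 s: v starts -49 cm/s; Δx = -49·1 + ½·10·1² = -44 cm; v ends -39 cm/s.
x(9) = -10 + Σ Δx = -296 cm.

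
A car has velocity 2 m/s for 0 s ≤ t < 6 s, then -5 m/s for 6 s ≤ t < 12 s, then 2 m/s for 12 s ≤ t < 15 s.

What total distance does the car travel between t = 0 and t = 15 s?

48 m

Distance (not displacement) is the total path length: add the absolute areas under v-t.
0–6 s: |2| × 6 = 12 m
6–12 s: |-5| × 6 = 30 m
12–15 s: |2| × 3 = 6 m
Total distance = 48 m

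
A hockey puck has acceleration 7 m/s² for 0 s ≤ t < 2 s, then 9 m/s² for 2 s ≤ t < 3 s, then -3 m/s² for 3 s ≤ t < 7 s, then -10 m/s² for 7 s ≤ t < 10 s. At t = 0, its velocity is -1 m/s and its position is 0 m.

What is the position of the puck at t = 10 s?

78.5 m

On each constant-a segment, Δv = aΔt and Δx = v₀Δt + ½aΔt²; chain segment to segment.
0–2 s: v starts -1 m/s; Δx = -1·2 + ½·7·2² = 12 m; v ends 13 m/s.
2–3 s: v starts 13 m/s; Δx = 13·1 + ½·9·1² = 17.5 m; v ends 22 m/s.
3–7 s: v starts 22 m/s; Δx = 22·4 + ½·-3·4² = 64 m; v ends 10 m/s.
7–10 s: v starts 10 m/s; Δx = 10·3 + ½·-10·3² = -15 m; v ends -20 m/s.
x(10) = 0 + Σ Δx = 78.5 m.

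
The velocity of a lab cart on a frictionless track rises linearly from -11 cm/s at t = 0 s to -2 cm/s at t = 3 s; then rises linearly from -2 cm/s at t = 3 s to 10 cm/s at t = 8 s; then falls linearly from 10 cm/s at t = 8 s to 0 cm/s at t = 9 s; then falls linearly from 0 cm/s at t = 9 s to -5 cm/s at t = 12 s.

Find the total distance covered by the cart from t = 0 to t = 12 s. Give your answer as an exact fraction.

161/3 cm

Distance (not displacement) is the total path length: add the absolute areas under v-t.
0–3 s: |½(-11 + -2)(3)| = 19.5 cm
3–8 s: v = 0 at t = 23/6 s; triangle areas 5/6 + 125/6 = 65/3 cm
8–9 s: |½(10 + 0)(1)| = 5 cm
9–12 s: |½(0 + -5)(3)| = 7.5 cm
Total distance = 161/3 cm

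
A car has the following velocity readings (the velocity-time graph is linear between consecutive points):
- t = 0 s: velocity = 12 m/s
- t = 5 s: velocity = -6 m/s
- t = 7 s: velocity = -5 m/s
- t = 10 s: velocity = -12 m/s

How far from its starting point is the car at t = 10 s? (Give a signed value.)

-21.5 m

Displacement is the signed area under the v-t curve.
0–5 s: ½(12 + -6)(5) = 15 m
5–7 s: ½(-6 + -5)(2) = -11 m
7–10 s: ½(-5 + -12)(3) = -25.5 m
Net displacement = -21.5 m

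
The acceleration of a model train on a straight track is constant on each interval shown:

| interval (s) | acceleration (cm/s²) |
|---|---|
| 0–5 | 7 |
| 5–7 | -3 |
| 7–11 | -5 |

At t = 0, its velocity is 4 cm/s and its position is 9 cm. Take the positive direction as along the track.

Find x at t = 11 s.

280.5 cm

On each constant-a segment, Δv = aΔt and Δx = v₀Δt + ½aΔt²; chain segment to segment.
0–5 s: v starts 4 cm/s; Δx = 4·5 + ½·7·5² = 107.5 cm; v ends 39 cm/s.
5–7 s: v starts 39 cm/s; Δx = 39·2 + ½·-3·2² = 72 cm; v ends 33 cm/s.
7–11 s: v starts 33 cm/s; Δx = 33·4 + ½·-5·4² = 92 cm; v ends 13 cm/s.
x(11) = 9 + Σ Δx = 280.5 cm.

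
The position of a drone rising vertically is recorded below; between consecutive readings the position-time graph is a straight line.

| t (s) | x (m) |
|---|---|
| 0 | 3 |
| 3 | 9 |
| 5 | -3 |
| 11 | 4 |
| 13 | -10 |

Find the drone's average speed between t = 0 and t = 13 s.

Average speed = (total path length)/(elapsed time); on a piecewise-linear x-t graph the path length is Σ|Δx|.
0–3 s: |Δx| = |9 − 3| = 6 m
3–5 s: |Δx| = |-3 − 9| = 12 m
5–11 s: |Δx| = |4 − -3| = 7 m
11–13 s: |Δx| = |-10 − 4| = 14 m
Total path = 39 m; average speed = 39/13 = 3 m/s.

3 m/s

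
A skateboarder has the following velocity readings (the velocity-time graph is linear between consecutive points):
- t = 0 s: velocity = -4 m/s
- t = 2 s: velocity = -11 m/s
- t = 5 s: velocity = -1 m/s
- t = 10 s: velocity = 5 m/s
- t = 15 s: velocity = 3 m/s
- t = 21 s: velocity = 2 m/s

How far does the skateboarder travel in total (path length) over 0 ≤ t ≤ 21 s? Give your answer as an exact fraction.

Distance (not displacement) is the total path length: add the absolute areas under v-t.
0–2 s: |½(-4 + -11)(2)| = 15 m
2–5 s: |½(-11 + -1)(3)| = 18 m
5–10 s: v = 0 at t = 35/6 s; triangle areas 5/12 + 125/12 = 65/6 m
10–15 s: |½(5 + 3)(5)| = 20 m
15–21 s: |½(3 + 2)(6)| = 15 m
Total distance = 473/6 m

473/6 m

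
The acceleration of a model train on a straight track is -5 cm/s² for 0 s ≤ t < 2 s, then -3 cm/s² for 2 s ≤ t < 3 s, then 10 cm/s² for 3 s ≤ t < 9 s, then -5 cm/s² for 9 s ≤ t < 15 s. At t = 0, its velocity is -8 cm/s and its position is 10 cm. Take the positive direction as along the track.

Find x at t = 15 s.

162.5 cm

On each constant-a segment, Δv = aΔt and Δx = v₀Δt + ½aΔt²; chain segment to segment.
0–2 s: v starts -8 cm/s; Δx = -8·2 + ½·-5·2² = -26 cm; v ends -18 cm/s.
2–3 s: v starts -18 cm/s; Δx = -18·1 + ½·-3·1² = -19.5 cm; v ends -21 cm/s.
3–9 s: v starts -21 cm/s; Δx = -21·6 + ½·10·6² = 54 cm; v ends 39 cm/s.
9–15 s: v starts 39 cm/s; Δx = 39·6 + ½·-5·6² = 144 cm; v ends 9 cm/s.
x(15) = 10 + Σ Δx = 162.5 cm.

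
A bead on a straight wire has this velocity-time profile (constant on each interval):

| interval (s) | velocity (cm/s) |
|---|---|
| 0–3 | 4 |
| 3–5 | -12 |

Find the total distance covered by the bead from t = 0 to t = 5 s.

36 cm

Total distance travelled is ∫|v| dt — sum the magnitudes of each area piece.
0–3 s: |4| × 3 = 12 cm
3–5 s: |-12| × 2 = 24 cm
Total distance = 36 cm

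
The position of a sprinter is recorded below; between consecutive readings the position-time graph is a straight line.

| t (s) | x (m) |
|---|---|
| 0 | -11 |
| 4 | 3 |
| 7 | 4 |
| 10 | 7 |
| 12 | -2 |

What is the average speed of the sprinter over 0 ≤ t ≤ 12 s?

2.25 m/s

Average speed = (total path length)/(elapsed time); on a piecewise-linear x-t graph the path length is Σ|Δx|.
0–4 s: |Δx| = |3 − -11| = 14 m
4–7 s: |Δx| = |4 − 3| = 1 m
7–10 s: |Δx| = |7 − 4| = 3 m
10–12 s: |Δx| = |-2 − 7| = 9 m
Total path = 27 m; average speed = 27/12 = 2.25 m/s.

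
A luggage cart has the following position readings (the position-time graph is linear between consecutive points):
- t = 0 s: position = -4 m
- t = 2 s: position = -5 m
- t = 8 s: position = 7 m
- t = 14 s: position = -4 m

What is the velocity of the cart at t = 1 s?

-0.5 m/s

Velocity is the slope of the x-t graph on 0–2 s: (-5 − -4)/(2 − 0) = -0.5 m/s.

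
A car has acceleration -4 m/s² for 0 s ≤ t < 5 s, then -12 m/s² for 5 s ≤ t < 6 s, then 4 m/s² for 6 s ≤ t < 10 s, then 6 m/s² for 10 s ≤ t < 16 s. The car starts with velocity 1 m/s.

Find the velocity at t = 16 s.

21 m/s

Δv equals the area under the a-t graph; then v = v₀ + Δv.
0–5 s: -4 × 5 = -20 m/s
5–6 s: -12 × 1 = -12 m/s
6–10 s: 4 × 4 = 16 m/s
10–16 s: 6 × 6 = 36 m/s
Δv = 20 m/s, so v(16) = 1 + (20) = 21 m/s.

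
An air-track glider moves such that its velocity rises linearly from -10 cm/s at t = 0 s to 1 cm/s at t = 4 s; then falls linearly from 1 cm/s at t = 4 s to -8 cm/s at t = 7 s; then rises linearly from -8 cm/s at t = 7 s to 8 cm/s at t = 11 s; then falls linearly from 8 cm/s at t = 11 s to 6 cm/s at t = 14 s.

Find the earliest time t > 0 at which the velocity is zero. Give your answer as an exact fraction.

v changes sign on 0–4 s (from -10 to 1); the graph is linear there, so v = 0 at t = 0 + (10)·(4 − 0)/(1 − -10) = 40/11 s.

t = 40/11 s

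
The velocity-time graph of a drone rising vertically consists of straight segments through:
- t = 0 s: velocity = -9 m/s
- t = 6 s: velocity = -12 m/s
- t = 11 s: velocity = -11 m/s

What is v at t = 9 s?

On 6–11 s the graph is linear from -12 to -11 m/s: v(9) = -12 + (-11 − -12)·(9 − 6)/(11 − 6) = -11.4 m/s.

-11.4 m/s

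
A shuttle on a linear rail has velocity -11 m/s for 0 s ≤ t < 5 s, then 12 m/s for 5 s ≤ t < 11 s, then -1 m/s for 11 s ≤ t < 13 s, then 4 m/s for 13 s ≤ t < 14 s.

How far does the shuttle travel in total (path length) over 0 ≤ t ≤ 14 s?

133 m

Total distance travelled is ∫|v| dt — sum the magnitudes of each area piece.
0–5 s: |-11| × 5 = 55 m
5–11 s: |12| × 6 = 72 m
11–13 s: |-1| × 2 = 2 m
13–14 s: |4| × 1 = 4 m
Total distance = 133 m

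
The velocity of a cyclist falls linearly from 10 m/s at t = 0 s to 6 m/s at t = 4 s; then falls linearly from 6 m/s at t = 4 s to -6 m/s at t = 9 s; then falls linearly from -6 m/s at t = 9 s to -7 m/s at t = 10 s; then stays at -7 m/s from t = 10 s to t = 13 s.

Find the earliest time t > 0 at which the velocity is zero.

t = 6.5 s

v changes sign on 4–9 s (from 6 to -6); the graph is linear there, so v = 0 at t = 4 + (-6)·(9 − 4)/(-6 − 6) = 6.5 s.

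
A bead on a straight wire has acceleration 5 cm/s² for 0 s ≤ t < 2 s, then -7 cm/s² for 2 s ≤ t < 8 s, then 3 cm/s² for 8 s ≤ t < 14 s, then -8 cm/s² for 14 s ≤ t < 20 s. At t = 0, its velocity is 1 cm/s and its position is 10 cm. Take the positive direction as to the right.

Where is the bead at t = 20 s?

On each constant-a segment, Δv = aΔt and Δx = v₀Δt + ½aΔt²; chain segment to segment.
0–2 s: v starts 1 cm/s; Δx = 1·2 + ½·5·2² = 12 cm; v ends 11 cm/s.
2–8 s: v starts 11 cm/s; Δx = 11·6 + ½·-7·6² = -60 cm; v ends -31 cm/s.
8–14 s: v starts -31 cm/s; Δx = -31·6 + ½·3·6² = -132 cm; v ends -13 cm/s.
14–20 s: v starts -13 cm/s; Δx = -13·6 + ½·-8·6² = -222 cm; v ends -61 cm/s.
x(20) = 10 + Σ Δx = -392 cm.

-392 cm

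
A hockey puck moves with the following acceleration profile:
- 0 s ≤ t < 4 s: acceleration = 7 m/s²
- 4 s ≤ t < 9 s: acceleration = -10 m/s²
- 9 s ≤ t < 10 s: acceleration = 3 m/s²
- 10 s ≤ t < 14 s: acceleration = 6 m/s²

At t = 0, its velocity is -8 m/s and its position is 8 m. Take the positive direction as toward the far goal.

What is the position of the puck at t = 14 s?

-81.5 m

On each constant-a segment, Δv = aΔt and Δx = v₀Δt + ½aΔt²; chain segment to segment.
0–4 s: v starts -8 m/s; Δx = -8·4 + ½·7·4² = 24 m; v ends 20 m/s.
4–9 s: v starts 20 m/s; Δx = 20·5 + ½·-10·5² = -25 m; v ends -30 m/s.
9–10 s: v starts -30 m/s; Δx = -30·1 + ½·3·1² = -28.5 m; v ends -27 m/s.
10–14 s: v starts -27 m/s; Δx = -27·4 + ½·6·4² = -60 m; v ends -3 m/s.
x(14) = 8 + Σ Δx = -81.5 m.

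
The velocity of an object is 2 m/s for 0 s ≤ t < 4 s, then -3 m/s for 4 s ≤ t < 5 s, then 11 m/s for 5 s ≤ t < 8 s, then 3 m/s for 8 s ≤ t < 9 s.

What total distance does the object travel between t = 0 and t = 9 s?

47 m

Total distance travelled is ∫|v| dt — sum the magnitudes of each area piece.
0–4 s: |2| × 4 = 8 m
4–5 s: |-3| × 1 = 3 m
5–8 s: |11| × 3 = 33 m
8–9 s: |3| × 1 = 3 m
Total distance = 47 m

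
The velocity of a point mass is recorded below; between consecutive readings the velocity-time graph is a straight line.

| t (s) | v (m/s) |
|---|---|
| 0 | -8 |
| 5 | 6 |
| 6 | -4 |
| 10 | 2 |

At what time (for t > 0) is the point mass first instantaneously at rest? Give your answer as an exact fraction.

v changes sign on 0–5 s (from -8 to 6); the graph is linear there, so v = 0 at t = 0 + (8)·(5 − 0)/(6 − -8) = 20/7 s.

t = 20/7 s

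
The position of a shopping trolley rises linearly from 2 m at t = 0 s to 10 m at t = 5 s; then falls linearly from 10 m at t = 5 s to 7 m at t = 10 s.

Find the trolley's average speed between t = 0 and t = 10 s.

Average speed = (total path length)/(elapsed time); on a piecewise-linear x-t graph the path length is Σ|Δx|.
0–5 s: |Δx| = |10 − 2| = 8 m
5–10 s: |Δx| = |7 − 10| = 3 m
Total path = 11 m; average speed = 11/10 = 1.1 m/s.

1.1 m/s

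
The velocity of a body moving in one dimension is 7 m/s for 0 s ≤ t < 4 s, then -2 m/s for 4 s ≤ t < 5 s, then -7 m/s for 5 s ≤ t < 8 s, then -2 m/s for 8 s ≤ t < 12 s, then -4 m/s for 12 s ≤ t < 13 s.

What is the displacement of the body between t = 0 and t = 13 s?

-7 m

Net displacement equals the area under the velocity-time graph (areas below the axis count negative).
0–4 s: 7 × 4 = 28 m
4–5 s: -2 × 1 = -2 m
5–8 s: -7 × 3 = -21 m
8–12 s: -2 × 4 = -8 m
12–13 s: -4 × 1 = -4 m
Net displacement = -7 m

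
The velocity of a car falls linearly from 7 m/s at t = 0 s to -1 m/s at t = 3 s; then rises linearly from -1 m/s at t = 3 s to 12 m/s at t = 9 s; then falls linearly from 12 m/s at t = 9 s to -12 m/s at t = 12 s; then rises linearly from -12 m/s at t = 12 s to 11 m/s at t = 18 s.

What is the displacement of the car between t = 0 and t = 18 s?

Displacement is the signed area under the v-t curve.
0–3 s: ½(7 + -1)(3) = 9 m
3–9 s: ½(-1 + 12)(6) = 33 m
9–12 s: ½(12 + -12)(3) = 0 m
12–18 s: ½(-12 + 11)(6) = -3 m
Net displacement = 39 m

39 m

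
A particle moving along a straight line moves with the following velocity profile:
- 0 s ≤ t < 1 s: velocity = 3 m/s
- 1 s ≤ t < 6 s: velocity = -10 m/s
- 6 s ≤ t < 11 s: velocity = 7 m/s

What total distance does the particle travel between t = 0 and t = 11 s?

Total distance travelled is ∫|v| dt — sum the magnitudes of each area piece.
0–1 s: |3| × 1 = 3 m
1–6 s: |-10| × 5 = 50 m
6–11 s: |7| × 5 = 35 m
Total distance = 88 m

88 m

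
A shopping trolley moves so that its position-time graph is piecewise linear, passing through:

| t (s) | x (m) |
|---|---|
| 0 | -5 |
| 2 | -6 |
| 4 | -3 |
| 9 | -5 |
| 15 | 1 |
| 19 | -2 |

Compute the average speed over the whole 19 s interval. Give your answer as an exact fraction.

Average speed = (total path length)/(elapsed time); on a piecewise-linear x-t graph the path length is Σ|Δx|.
0–2 s: |Δx| = |-6 − -5| = 1 m
2–4 s: |Δx| = |-3 − -6| = 3 m
4–9 s: |Δx| = |-5 − -3| = 2 m
9–15 s: |Δx| = |1 − -5| = 6 m
15–19 s: |Δx| = |-2 − 1| = 3 m
Total path = 15 m; average speed = 15/19 = 15/19 m/s.

15/19 m/s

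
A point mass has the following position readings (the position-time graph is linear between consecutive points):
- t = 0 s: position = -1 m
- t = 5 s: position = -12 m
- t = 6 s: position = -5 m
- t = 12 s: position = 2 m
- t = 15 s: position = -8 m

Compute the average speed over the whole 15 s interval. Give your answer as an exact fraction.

7/3 m/s

Average speed = (total path length)/(elapsed time); on a piecewise-linear x-t graph the path length is Σ|Δx|.
0–5 s: |Δx| = |-12 − -1| = 11 m
5–6 s: |Δx| = |-5 − -12| = 7 m
6–12 s: |Δx| = |2 − -5| = 7 m
12–15 s: |Δx| = |-8 − 2| = 10 m
Total path = 35 m; average speed = 35/15 = 7/3 m/s.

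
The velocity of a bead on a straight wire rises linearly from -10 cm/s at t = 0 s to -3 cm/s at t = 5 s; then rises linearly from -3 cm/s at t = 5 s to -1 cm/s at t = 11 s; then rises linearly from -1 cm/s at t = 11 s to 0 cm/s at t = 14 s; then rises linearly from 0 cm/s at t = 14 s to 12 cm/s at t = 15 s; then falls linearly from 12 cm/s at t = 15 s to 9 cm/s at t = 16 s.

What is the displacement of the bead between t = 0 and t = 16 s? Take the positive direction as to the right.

-29.5 cm

Displacement is the signed area under the v-t curve.
0–5 s: ½(-10 + -3)(5) = -32.5 cm
5–11 s: ½(-3 + -1)(6) = -12 cm
11–14 s: ½(-1 + 0)(3) = -1.5 cm
14–15 s: ½(0 + 12)(1) = 6 cm
15–16 s: ½(12 + 9)(1) = 10.5 cm
Net displacement = -29.5 cm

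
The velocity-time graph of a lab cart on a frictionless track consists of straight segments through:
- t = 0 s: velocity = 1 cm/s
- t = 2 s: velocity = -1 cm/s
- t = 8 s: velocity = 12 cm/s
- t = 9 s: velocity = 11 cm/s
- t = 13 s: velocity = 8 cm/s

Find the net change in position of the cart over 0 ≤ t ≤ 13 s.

Net displacement equals the area under the velocity-time graph (areas below the axis count negative).
0–2 s: ½(1 + -1)(2) = 0 cm
2–8 s: ½(-1 + 12)(6) = 33 cm
8–9 s: ½(12 + 11)(1) = 11.5 cm
9–13 s: ½(11 + 8)(4) = 38 cm
Net displacement = 82.5 cm

82.5 cm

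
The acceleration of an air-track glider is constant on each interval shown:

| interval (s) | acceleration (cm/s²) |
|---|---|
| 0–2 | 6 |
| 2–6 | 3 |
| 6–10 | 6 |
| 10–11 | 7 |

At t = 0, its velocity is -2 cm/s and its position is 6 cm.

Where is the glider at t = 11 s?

263.5 cm

On each constant-a segment, Δv = aΔt and Δx = v₀Δt + ½aΔt²; chain segment to segment.
0–2 s: v starts -2 cm/s; Δx = -2·2 + ½·6·2² = 8 cm; v ends 10 cm/s.
2–6 s: v starts 10 cm/s; Δx = 10·4 + ½·3·4² = 64 cm; v ends 22 cm/s.
6–10 s: v starts 22 cm/s; Δx = 22·4 + ½·6·4² = 136 cm; v ends 46 cm/s.
10–11 s: v starts 46 cm/s; Δx = 46·1 + ½·7·1² = 49.5 cm; v ends 53 cm/s.
x(11) = 6 + Σ Δx = 263.5 cm.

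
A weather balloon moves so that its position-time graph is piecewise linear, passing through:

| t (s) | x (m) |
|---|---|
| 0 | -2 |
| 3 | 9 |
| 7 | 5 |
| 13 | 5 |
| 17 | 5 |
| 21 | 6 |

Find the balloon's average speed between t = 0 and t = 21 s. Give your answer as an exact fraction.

16/21 m/s

Average speed = (total path length)/(elapsed time); on a piecewise-linear x-t graph the path length is Σ|Δx|.
0–3 s: |Δx| = |9 − -2| = 11 m
3–7 s: |Δx| = |5 − 9| = 4 m
7–13 s: |Δx| = |5 − 5| = 0 m
13–17 s: |Δx| = |5 − 5| = 0 m
17–21 s: |Δx| = |6 − 5| = 1 m
Total path = 16 m; average speed = 16/21 = 16/21 m/s.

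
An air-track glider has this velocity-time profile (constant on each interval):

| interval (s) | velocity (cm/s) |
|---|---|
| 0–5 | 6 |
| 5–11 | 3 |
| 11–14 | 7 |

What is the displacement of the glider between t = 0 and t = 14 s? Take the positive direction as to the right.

Net displacement equals the area under the velocity-time graph (areas below the axis count negative).
0–5 s: 6 × 5 = 30 cm
5–11 s: 3 × 6 = 18 cm
11–14 s: 7 × 3 = 21 cm
Net displacement = 69 cm

69 cm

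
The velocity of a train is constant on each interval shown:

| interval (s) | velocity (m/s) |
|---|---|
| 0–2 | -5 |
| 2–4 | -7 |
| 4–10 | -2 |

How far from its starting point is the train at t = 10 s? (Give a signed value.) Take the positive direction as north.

-36 m

Displacement is the signed area under the v-t curve.
0–2 s: -5 × 2 = -10 m
2–4 s: -7 × 2 = -14 m
4–10 s: -2 × 6 = -12 m
Net displacement = -36 m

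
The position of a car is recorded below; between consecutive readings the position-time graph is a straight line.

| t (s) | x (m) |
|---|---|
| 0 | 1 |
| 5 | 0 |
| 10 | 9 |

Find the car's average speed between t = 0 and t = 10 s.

Average speed = (total path length)/(elapsed time); on a piecewise-linear x-t graph the path length is Σ|Δx|.
0–5 s: |Δx| = |0 − 1| = 1 m
5–10 s: |Δx| = |9 − 0| = 9 m
Total path = 10 m; average speed = 10/10 = 1 m/s.

1 m/s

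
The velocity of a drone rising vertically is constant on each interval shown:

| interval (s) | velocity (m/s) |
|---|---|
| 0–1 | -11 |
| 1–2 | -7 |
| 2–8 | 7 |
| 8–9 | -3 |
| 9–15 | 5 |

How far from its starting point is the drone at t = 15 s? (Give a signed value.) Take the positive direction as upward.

Displacement is the signed area under the v-t curve.
0–1 s: -11 × 1 = -11 m
1–2 s: -7 × 1 = -7 m
2–8 s: 7 × 6 = 42 m
8–9 s: -3 × 1 = -3 m
9–15 s: 5 × 6 = 30 m
Net displacement = 51 m

51 m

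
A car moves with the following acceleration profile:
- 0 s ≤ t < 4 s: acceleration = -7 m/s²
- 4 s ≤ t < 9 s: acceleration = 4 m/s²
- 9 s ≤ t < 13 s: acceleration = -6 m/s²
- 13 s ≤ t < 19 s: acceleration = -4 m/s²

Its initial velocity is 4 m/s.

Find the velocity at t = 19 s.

Δv equals the area under the a-t graph; then v = v₀ + Δv.
0–4 s: -7 × 4 = -28 m/s
4–9 s: 4 × 5 = 20 m/s
9–13 s: -6 × 4 = -24 m/s
13–19 s: -4 × 6 = -24 m/s
Δv = -56 m/s, so v(19) = 4 + (-56) = -52 m/s.

-52 m/s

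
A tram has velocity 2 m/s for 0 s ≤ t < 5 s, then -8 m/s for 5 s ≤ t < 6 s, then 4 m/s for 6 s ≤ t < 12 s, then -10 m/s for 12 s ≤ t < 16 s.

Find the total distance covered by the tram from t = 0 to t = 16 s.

Distance (not displacement) is the total path length: add the absolute areas under v-t.
0–5 s: |2| × 5 = 10 m
5–6 s: |-8| × 1 = 8 m
6–12 s: |4| × 6 = 24 m
12–16 s: |-10| × 4 = 40 m
Total distance = 82 m

82 m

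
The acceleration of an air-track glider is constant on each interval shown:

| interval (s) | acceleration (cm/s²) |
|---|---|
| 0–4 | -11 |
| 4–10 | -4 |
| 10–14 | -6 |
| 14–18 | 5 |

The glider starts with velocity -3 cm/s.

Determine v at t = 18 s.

Δv equals the area under the a-t graph; then v = v₀ + Δv.
0–4 s: -11 × 4 = -44 cm/s
4–10 s: -4 × 6 = -24 cm/s
10–14 s: -6 × 4 = -24 cm/s
14–18 s: 5 × 4 = 20 cm/s
Δv = -72 cm/s, so v(18) = -3 + (-72) = -75 cm/s.

-75 cm/s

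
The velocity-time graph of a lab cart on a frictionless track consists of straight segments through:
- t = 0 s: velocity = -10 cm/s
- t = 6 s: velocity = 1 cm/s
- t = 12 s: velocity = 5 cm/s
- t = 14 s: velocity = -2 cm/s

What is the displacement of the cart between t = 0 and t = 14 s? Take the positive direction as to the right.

Net displacement equals the area under the velocity-time graph (areas below the axis count negative).
0–6 s: ½(-10 + 1)(6) = -27 cm
6–12 s: ½(1 + 5)(6) = 18 cm
12–14 s: ½(5 + -2)(2) = 3 cm
Net displacement = -6 cm

-6 cm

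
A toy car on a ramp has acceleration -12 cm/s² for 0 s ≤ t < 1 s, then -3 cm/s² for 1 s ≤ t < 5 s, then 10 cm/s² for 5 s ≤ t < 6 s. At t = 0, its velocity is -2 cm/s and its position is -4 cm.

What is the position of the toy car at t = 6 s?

-113 cm

On each constant-a segment, Δv = aΔt and Δx = v₀Δt + ½aΔt²; chain segment to segment.
0–1 s: v starts -2 cm/s; Δx = -2·1 + ½·-12·1² = -8 cm; v ends -14 cm/s.
1–5 s: v starts -14 cm/s; Δx = -14·4 + ½·-3·4² = -80 cm; v ends -26 cm/s.
5–6 s: v starts -26 cm/s; Δx = -26·1 + ½·10·1² = -21 cm; v ends -16 cm/s.
x(6) = -4 + Σ Δx = -113 cm.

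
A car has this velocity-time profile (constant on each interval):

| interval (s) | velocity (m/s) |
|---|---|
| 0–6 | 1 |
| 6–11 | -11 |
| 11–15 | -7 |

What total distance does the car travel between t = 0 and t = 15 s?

89 m

Distance (not displacement) is the total path length: add the absolute areas under v-t.
0–6 s: |1| × 6 = 6 m
6–11 s: |-11| × 5 = 55 m
11–15 s: |-7| × 4 = 28 m
Total distance = 89 m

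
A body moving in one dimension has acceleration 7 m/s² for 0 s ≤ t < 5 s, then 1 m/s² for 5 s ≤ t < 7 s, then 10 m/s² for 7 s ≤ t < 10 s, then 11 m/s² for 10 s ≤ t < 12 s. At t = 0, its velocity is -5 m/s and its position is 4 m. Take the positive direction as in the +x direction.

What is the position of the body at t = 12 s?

On each constant-a segment, Δv = aΔt and Δx = v₀Δt + ½aΔt²; chain segment to segment.
0–5 s: v starts -5 m/s; Δx = -5·5 + ½·7·5² = 62.5 m; v ends 30 m/s.
5–7 s: v starts 30 m/s; Δx = 30·2 + ½·1·2² = 62 m; v ends 32 m/s.
7–10 s: v starts 32 m/s; Δx = 32·3 + ½·10·3² = 141 m; v ends 62 m/s.
10–12 s: v starts 62 m/s; Δx = 62·2 + ½·11·2² = 146 m; v ends 84 m/s.
x(12) = 4 + Σ Δx = 415.5 m.

415.5 m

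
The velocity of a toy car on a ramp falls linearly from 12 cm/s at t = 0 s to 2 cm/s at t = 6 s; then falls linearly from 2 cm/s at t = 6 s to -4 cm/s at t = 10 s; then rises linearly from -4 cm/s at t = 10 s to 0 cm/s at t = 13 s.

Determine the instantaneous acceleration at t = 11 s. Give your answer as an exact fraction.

Acceleration is the slope of the v-t graph on 10–13 s: (0 − -4)/(13 − 10) = 4/3 cm/s².

4/3 cm/s²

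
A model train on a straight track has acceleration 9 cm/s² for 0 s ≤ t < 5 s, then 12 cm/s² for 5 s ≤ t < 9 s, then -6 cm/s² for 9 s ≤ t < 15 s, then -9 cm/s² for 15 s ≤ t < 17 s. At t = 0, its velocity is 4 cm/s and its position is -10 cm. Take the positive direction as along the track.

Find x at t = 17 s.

992.5 cm

On each constant-a segment, Δv = aΔt and Δx = v₀Δt + ½aΔt²; chain segment to segment.
0–5 s: v starts 4 cm/s; Δx = 4·5 + ½·9·5² = 132.5 cm; v ends 49 cm/s.
5–9 s: v starts 49 cm/s; Δx = 49·4 + ½·12·4² = 292 cm; v ends 97 cm/s.
9–15 s: v starts 97 cm/s; Δx = 97·6 + ½·-6·6² = 474 cm; v ends 61 cm/s.
15–17 s: v starts 61 cm/s; Δx = 61·2 + ½·-9·2² = 104 cm; v ends 43 cm/s.
x(17) = -10 + Σ Δx = 992.5 cm.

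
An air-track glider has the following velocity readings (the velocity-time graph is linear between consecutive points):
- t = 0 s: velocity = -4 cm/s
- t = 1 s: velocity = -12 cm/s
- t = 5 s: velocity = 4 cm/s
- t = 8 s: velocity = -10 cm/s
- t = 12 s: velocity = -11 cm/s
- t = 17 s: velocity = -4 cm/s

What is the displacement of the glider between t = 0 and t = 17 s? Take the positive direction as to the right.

Net displacement equals the area under the velocity-time graph (areas below the axis count negative).
0–1 s: ½(-4 + -12)(1) = -8 cm
1–5 s: ½(-12 + 4)(4) = -16 cm
5–8 s: ½(4 + -10)(3) = -9 cm
8–12 s: ½(-10 + -11)(4) = -42 cm
12–17 s: ½(-11 + -4)(5) = -37.5 cm
Net displacement = -112.5 cm

-112.5 cm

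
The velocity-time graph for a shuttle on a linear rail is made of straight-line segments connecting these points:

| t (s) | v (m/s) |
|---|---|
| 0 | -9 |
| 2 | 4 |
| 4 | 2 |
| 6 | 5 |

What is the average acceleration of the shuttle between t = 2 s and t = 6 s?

0.25 m/s²

Average acceleration = Δv/Δt = (5 − 4)/(6 − 2) = 0.25 m/s².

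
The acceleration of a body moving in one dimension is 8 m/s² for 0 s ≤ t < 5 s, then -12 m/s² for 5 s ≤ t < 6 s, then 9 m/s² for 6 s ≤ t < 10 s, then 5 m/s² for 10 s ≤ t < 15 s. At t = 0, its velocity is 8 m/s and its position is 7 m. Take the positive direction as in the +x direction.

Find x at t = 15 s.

827.5 m

On each constant-a segment, Δv = aΔt and Δx = v₀Δt + ½aΔt²; chain segment to segment.
0–5 s: v starts 8 m/s; Δx = 8·5 + ½·8·5² = 140 m; v ends 48 m/s.
5–6 s: v starts 48 m/s; Δx = 48·1 + ½·-12·1² = 42 m; v ends 36 m/s.
6–10 s: v starts 36 m/s; Δx = 36·4 + ½·9·4² = 216 m; v ends 72 m/s.
10–15 s: v starts 72 m/s; Δx = 72·5 + ½·5·5² = 422.5 m; v ends 97 m/s.
x(15) = 7 + Σ Δx = 827.5 m.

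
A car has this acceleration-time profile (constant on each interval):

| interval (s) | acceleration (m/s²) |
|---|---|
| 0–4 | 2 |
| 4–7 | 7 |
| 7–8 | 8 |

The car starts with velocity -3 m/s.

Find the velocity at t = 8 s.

34 m/s

Δv equals the area under the a-t graph; then v = v₀ + Δv.
0–4 s: 2 × 4 = 8 m/s
4–7 s: 7 × 3 = 21 m/s
7–8 s: 8 × 1 = 8 m/s
Δv = 37 m/s, so v(8) = -3 + (37) = 34 m/s.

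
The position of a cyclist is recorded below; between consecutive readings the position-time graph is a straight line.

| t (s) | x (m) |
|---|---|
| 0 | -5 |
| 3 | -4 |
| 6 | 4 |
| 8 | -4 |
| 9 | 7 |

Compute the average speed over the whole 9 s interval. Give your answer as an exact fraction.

28/9 m/s

Average speed = (total path length)/(elapsed time); on a piecewise-linear x-t graph the path length is Σ|Δx|.
0–3 s: |Δx| = |-4 − -5| = 1 m
3–6 s: |Δx| = |4 − -4| = 8 m
6–8 s: |Δx| = |-4 − 4| = 8 m
8–9 s: |Δx| = |7 − -4| = 11 m
Total path = 28 m; average speed = 28/9 = 28/9 m/s.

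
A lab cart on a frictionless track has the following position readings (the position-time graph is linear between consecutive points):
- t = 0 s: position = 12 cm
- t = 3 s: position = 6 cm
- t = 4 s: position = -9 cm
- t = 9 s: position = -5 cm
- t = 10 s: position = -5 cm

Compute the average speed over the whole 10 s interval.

2.5 cm/s

Average speed = (total path length)/(elapsed time); on a piecewise-linear x-t graph the path length is Σ|Δx|.
0–3 s: |Δx| = |6 − 12| = 6 cm
3–4 s: |Δx| = |-9 − 6| = 15 cm
4–9 s: |Δx| = |-5 − -9| = 4 cm
9–10 s: |Δx| = |-5 − -5| = 0 cm
Total path = 25 cm; average speed = 25/10 = 2.5 cm/s.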